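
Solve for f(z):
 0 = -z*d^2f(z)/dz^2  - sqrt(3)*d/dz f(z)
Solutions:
 f(z) = C1 + C2*z^(1 - sqrt(3))


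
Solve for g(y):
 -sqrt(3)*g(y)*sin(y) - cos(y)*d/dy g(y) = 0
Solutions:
 g(y) = C1*cos(y)^(sqrt(3))


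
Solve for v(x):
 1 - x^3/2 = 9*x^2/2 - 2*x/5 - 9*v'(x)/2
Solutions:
 v(x) = C1 + x^4/36 + x^3/3 - 2*x^2/45 - 2*x/9


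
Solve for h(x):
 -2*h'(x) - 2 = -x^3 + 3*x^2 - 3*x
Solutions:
 h(x) = C1 + x^4/8 - x^3/2 + 3*x^2/4 - x


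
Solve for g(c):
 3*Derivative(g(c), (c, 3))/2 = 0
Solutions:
 g(c) = C1 + C2*c + C3*c^2


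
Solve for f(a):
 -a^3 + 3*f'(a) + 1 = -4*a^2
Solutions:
 f(a) = C1 + a^4/12 - 4*a^3/9 - a/3


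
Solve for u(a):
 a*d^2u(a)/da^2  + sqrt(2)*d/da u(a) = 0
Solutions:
 u(a) = C1 + C2*a^(1 - sqrt(2))


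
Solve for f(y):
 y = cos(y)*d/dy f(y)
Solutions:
 f(y) = C1 + Integral(y/cos(y), y)


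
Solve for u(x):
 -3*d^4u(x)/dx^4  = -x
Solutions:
 u(x) = C1 + C2*x + C3*x^2 + C4*x^3 + x^5/360


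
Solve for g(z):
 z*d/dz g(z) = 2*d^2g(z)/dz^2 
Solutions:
 g(z) = C1 + C2*erfi(z/2)


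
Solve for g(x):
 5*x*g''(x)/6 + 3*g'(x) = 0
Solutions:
 g(x) = C1 + C2/x^(13/5)


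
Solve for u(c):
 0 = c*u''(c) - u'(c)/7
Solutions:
 u(c) = C1 + C2*c^(8/7)


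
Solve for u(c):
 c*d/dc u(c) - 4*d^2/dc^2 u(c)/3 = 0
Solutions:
 u(c) = C1 + C2*erfi(sqrt(6)*c/4)


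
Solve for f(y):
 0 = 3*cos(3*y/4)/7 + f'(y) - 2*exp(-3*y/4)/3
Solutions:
 f(y) = C1 - 4*sin(3*y/4)/7 - 8*exp(-3*y/4)/9


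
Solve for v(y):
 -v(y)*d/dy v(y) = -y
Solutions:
 v(y) = -sqrt(C1 + y^2)
 v(y) = sqrt(C1 + y^2)


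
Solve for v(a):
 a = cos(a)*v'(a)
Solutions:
 v(a) = C1 + Integral(a/cos(a), a)


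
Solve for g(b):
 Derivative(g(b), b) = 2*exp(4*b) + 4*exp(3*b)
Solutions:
 g(b) = C1 + exp(4*b)/2 + 4*exp(3*b)/3


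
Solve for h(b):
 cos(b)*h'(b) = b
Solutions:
 h(b) = C1 + Integral(b/cos(b), b)


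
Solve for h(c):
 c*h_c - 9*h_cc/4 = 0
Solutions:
 h(c) = C1 + C2*erfi(sqrt(2)*c/3)


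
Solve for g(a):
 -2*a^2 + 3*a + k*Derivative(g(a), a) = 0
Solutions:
 g(a) = C1 + 2*a^3/(3*k) - 3*a^2/(2*k)


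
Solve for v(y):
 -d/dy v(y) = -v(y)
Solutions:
 v(y) = C1*exp(y)


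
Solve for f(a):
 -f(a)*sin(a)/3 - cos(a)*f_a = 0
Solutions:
 f(a) = C1*cos(a)^(1/3)


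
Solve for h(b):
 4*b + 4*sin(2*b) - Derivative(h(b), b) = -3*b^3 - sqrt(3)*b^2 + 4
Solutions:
 h(b) = C1 + 3*b^4/4 + sqrt(3)*b^3/3 + 2*b^2 - 4*b - 2*cos(2*b)


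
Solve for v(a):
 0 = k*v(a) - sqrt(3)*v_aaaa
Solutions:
 v(a) = C1*exp(-3^(7/8)*a*k^(1/4)/3) + C2*exp(3^(7/8)*a*k^(1/4)/3) + C3*exp(-3^(7/8)*I*a*k^(1/4)/3) + C4*exp(3^(7/8)*I*a*k^(1/4)/3)


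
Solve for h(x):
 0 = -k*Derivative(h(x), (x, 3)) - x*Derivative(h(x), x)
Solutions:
 h(x) = C1 + Integral(C2*airyai(x*(-1/k)^(1/3)) + C3*airybi(x*(-1/k)^(1/3)), x)


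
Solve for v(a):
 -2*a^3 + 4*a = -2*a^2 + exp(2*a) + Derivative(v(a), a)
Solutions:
 v(a) = C1 - a^4/2 + 2*a^3/3 + 2*a^2 - exp(2*a)/2


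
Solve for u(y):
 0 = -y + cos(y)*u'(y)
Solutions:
 u(y) = C1 + Integral(y/cos(y), y)


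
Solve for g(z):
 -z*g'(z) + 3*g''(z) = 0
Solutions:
 g(z) = C1 + C2*erfi(sqrt(6)*z/6)


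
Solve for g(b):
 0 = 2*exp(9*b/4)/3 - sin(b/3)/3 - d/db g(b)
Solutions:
 g(b) = C1 + 8*exp(9*b/4)/27 + cos(b/3)


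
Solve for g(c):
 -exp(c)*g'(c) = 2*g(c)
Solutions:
 g(c) = C1*exp(2*exp(-c))


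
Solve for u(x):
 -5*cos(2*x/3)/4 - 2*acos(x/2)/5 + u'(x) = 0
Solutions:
 u(x) = C1 + 2*x*acos(x/2)/5 - 2*sqrt(4 - x^2)/5 + 15*sin(2*x/3)/8


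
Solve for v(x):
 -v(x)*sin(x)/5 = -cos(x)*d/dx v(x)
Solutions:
 v(x) = C1/cos(x)^(1/5)


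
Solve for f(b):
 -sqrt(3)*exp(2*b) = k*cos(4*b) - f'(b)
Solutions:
 f(b) = C1 + k*sin(4*b)/4 + sqrt(3)*exp(2*b)/2


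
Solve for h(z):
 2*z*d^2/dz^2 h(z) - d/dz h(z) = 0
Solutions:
 h(z) = C1 + C2*z^(3/2)


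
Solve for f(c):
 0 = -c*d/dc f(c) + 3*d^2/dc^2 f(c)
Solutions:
 f(c) = C1 + C2*erfi(sqrt(6)*c/6)


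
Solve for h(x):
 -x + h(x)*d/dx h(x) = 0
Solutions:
 h(x) = -sqrt(C1 + x^2)
 h(x) = sqrt(C1 + x^2)


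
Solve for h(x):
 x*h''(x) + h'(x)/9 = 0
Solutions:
 h(x) = C1 + C2*x^(8/9)


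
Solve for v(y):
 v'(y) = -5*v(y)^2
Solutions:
 v(y) = 1/(C1 + 5*y)


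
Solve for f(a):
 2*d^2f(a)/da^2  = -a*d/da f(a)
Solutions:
 f(a) = C1 + C2*erf(a/2)


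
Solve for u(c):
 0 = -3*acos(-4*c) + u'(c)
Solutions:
 u(c) = C1 + 3*c*acos(-4*c) + 3*sqrt(1 - 16*c^2)/4


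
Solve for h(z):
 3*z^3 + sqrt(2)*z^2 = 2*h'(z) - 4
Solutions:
 h(z) = C1 + 3*z^4/8 + sqrt(2)*z^3/6 + 2*z


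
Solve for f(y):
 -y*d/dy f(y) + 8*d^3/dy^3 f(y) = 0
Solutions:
 f(y) = C1 + Integral(C2*airyai(y/2) + C3*airybi(y/2), y)


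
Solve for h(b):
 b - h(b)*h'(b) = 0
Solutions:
 h(b) = -sqrt(C1 + b^2)
 h(b) = sqrt(C1 + b^2)


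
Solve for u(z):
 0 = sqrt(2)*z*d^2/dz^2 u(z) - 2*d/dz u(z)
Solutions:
 u(z) = C1 + C2*z^(1 + sqrt(2))


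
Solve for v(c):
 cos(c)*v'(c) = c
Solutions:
 v(c) = C1 + Integral(c/cos(c), c)


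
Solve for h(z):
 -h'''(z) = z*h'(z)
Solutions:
 h(z) = C1 + Integral(C2*airyai(-z) + C3*airybi(-z), z)


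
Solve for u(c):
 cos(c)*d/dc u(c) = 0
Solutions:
 u(c) = C1


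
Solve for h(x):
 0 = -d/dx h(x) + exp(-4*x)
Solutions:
 h(x) = C1 - exp(-4*x)/4


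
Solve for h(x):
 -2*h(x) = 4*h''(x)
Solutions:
 h(x) = C1*sin(sqrt(2)*x/2) + C2*cos(sqrt(2)*x/2)


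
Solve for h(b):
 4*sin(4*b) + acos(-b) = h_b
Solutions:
 h(b) = C1 + b*acos(-b) + sqrt(1 - b^2) - cos(4*b)


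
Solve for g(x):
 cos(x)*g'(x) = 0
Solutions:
 g(x) = C1


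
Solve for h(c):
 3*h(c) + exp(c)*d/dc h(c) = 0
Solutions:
 h(c) = C1*exp(3*exp(-c))


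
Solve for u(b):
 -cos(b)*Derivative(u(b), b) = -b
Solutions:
 u(b) = C1 + Integral(b/cos(b), b)


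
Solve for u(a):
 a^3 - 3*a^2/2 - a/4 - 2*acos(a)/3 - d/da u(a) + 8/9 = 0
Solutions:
 u(a) = C1 + a^4/4 - a^3/2 - a^2/8 - 2*a*acos(a)/3 + 8*a/9 + 2*sqrt(1 - a^2)/3


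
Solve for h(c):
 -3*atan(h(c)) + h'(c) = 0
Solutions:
 Integral(1/atan(_y), (_y, h(c))) = C1 + 3*c


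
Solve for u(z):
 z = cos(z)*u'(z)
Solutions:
 u(z) = C1 + Integral(z/cos(z), z)


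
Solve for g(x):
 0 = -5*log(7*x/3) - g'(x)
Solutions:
 g(x) = C1 - 5*x*log(x) + x*log(243/16807) + 5*x


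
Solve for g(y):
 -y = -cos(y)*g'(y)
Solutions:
 g(y) = C1 + Integral(y/cos(y), y)


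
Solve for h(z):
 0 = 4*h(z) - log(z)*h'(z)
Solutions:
 h(z) = C1*exp(4*li(z))


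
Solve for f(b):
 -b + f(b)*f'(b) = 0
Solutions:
 f(b) = -sqrt(C1 + b^2)
 f(b) = sqrt(C1 + b^2)


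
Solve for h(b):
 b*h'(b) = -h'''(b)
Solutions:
 h(b) = C1 + Integral(C2*airyai(-b) + C3*airybi(-b), b)


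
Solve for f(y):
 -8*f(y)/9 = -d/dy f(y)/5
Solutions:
 f(y) = C1*exp(40*y/9)


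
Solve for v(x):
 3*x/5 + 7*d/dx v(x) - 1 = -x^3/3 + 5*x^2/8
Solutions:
 v(x) = C1 - x^4/84 + 5*x^3/168 - 3*x^2/70 + x/7


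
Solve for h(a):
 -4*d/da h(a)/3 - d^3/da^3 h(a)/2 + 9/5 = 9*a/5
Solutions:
 h(a) = C1 + C2*sin(2*sqrt(6)*a/3) + C3*cos(2*sqrt(6)*a/3) - 27*a^2/40 + 27*a/20


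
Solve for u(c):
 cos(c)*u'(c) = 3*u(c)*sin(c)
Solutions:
 u(c) = C1/cos(c)^3


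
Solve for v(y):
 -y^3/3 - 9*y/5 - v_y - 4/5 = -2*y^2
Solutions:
 v(y) = C1 - y^4/12 + 2*y^3/3 - 9*y^2/10 - 4*y/5


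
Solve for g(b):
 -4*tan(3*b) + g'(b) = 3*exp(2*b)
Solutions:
 g(b) = C1 + 3*exp(2*b)/2 - 4*log(cos(3*b))/3


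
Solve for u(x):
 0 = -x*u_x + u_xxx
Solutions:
 u(x) = C1 + Integral(C2*airyai(x) + C3*airybi(x), x)


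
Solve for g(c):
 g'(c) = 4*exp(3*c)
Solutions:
 g(c) = C1 + 4*exp(3*c)/3


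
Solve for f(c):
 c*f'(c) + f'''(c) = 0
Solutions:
 f(c) = C1 + Integral(C2*airyai(-c) + C3*airybi(-c), c)


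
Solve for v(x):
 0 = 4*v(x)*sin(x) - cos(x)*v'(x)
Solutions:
 v(x) = C1/cos(x)^4


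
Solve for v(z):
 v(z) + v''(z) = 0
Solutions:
 v(z) = C1*sin(z) + C2*cos(z)


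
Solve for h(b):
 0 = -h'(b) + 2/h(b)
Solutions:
 h(b) = -sqrt(C1 + 4*b)
 h(b) = sqrt(C1 + 4*b)


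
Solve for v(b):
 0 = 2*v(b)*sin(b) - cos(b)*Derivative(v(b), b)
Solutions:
 v(b) = C1/cos(b)^2


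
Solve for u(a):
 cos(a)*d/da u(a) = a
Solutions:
 u(a) = C1 + Integral(a/cos(a), a)


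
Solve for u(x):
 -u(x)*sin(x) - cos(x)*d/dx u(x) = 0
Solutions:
 u(x) = C1*cos(x)


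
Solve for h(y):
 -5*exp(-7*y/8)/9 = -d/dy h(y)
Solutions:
 h(y) = C1 - 40*exp(-7*y/8)/63


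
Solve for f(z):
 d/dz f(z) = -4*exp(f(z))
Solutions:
 f(z) = log(1/(C1 + 4*z))


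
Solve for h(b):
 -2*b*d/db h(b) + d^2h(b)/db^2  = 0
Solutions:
 h(b) = C1 + C2*erfi(b)


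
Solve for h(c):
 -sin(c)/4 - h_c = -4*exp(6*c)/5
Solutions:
 h(c) = C1 + 2*exp(6*c)/15 + cos(c)/4


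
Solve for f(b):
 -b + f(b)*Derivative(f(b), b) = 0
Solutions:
 f(b) = -sqrt(C1 + b^2)
 f(b) = sqrt(C1 + b^2)


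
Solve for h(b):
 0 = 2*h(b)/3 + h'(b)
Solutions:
 h(b) = C1*exp(-2*b/3)


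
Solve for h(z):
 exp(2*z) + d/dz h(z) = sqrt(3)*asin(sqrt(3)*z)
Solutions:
 h(z) = C1 + sqrt(3)*(z*asin(sqrt(3)*z) + sqrt(3)*sqrt(1 - 3*z^2)/3) - exp(2*z)/2


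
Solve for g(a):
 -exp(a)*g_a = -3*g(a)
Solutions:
 g(a) = C1*exp(-3*exp(-a))


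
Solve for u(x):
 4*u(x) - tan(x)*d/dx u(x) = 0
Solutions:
 u(x) = C1*sin(x)^4


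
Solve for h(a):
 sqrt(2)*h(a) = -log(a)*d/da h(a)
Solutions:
 h(a) = C1*exp(-sqrt(2)*li(a))


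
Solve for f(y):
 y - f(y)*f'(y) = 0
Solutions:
 f(y) = -sqrt(C1 + y^2)
 f(y) = sqrt(C1 + y^2)


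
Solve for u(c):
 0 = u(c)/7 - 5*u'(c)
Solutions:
 u(c) = C1*exp(c/35)


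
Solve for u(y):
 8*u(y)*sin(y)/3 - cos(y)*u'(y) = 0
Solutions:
 u(y) = C1/cos(y)^(8/3)


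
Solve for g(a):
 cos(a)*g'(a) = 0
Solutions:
 g(a) = C1


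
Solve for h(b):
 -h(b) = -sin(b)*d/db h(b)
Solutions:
 h(b) = C1*sqrt(cos(b) - 1)/sqrt(cos(b) + 1)


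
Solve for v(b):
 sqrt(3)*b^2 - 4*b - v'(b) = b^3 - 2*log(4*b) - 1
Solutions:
 v(b) = C1 - b^4/4 + sqrt(3)*b^3/3 - 2*b^2 + 2*b*log(b) - b + b*log(16)


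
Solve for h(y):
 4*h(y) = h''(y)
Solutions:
 h(y) = C1*exp(-2*y) + C2*exp(2*y)


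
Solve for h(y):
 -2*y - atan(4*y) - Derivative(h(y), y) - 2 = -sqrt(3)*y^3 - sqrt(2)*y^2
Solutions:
 h(y) = C1 + sqrt(3)*y^4/4 + sqrt(2)*y^3/3 - y^2 - y*atan(4*y) - 2*y + log(16*y^2 + 1)/8


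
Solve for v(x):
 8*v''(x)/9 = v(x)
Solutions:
 v(x) = C1*exp(-3*sqrt(2)*x/4) + C2*exp(3*sqrt(2)*x/4)


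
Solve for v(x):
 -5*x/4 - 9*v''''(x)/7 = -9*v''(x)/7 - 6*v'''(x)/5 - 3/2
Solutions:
 v(x) = C1 + C2*x + C3*exp(x*(7 - sqrt(274))/15) + C4*exp(x*(7 + sqrt(274))/15) + 35*x^3/216 - 28*x^2/27


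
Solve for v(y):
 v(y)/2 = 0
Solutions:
 v(y) = 0


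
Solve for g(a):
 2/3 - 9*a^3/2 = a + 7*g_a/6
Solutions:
 g(a) = C1 - 27*a^4/28 - 3*a^2/7 + 4*a/7


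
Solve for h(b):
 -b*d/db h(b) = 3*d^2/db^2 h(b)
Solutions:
 h(b) = C1 + C2*erf(sqrt(6)*b/6)


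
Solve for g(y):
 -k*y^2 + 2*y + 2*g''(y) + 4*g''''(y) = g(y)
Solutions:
 g(y) = C1*exp(-y*sqrt(-1 + sqrt(5))/2) + C2*exp(y*sqrt(-1 + sqrt(5))/2) + C3*sin(y*sqrt(1 + sqrt(5))/2) + C4*cos(y*sqrt(1 + sqrt(5))/2) - k*y^2 - 4*k + 2*y


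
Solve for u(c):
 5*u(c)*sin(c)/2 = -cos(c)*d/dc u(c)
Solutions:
 u(c) = C1*cos(c)^(5/2)


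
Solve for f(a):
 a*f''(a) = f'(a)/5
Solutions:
 f(a) = C1 + C2*a^(6/5)


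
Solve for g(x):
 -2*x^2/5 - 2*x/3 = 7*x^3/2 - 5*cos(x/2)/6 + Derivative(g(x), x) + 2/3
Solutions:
 g(x) = C1 - 7*x^4/8 - 2*x^3/15 - x^2/3 - 2*x/3 + 5*sin(x/2)/3


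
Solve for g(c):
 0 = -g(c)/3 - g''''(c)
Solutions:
 g(c) = (C1*sin(sqrt(2)*3^(3/4)*c/6) + C2*cos(sqrt(2)*3^(3/4)*c/6))*exp(-sqrt(2)*3^(3/4)*c/6) + (C3*sin(sqrt(2)*3^(3/4)*c/6) + C4*cos(sqrt(2)*3^(3/4)*c/6))*exp(sqrt(2)*3^(3/4)*c/6)


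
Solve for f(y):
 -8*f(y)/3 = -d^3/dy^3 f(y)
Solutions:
 f(y) = C3*exp(2*3^(2/3)*y/3) + (C1*sin(3^(1/6)*y) + C2*cos(3^(1/6)*y))*exp(-3^(2/3)*y/3)


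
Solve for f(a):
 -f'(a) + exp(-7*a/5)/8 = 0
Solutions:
 f(a) = C1 - 5*exp(-7*a/5)/56


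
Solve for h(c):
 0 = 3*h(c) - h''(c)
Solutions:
 h(c) = C1*exp(-sqrt(3)*c) + C2*exp(sqrt(3)*c)


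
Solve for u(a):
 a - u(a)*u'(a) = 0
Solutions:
 u(a) = -sqrt(C1 + a^2)
 u(a) = sqrt(C1 + a^2)


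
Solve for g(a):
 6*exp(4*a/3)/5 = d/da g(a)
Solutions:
 g(a) = C1 + 9*exp(4*a/3)/10


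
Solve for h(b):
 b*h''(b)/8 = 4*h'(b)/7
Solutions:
 h(b) = C1 + C2*b^(39/7)


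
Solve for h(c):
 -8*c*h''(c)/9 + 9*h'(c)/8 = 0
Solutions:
 h(c) = C1 + C2*c^(145/64)


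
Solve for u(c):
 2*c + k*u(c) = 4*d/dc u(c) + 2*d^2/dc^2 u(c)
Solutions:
 u(c) = C1*exp(-c*(sqrt(2)*sqrt(k + 2)/2 + 1)) + C2*exp(c*(sqrt(2)*sqrt(k + 2)/2 - 1)) - 2*c/k - 8/k^2


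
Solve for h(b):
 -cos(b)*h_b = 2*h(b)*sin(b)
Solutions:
 h(b) = C1*cos(b)^2


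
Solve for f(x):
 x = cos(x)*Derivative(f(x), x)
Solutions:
 f(x) = C1 + Integral(x/cos(x), x)


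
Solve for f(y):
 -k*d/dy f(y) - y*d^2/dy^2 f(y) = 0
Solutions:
 f(y) = C1 + y^(1 - re(k))*(C2*sin(log(y)*Abs(im(k))) + C3*cos(log(y)*im(k)))


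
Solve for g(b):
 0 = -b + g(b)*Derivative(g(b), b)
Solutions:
 g(b) = -sqrt(C1 + b^2)
 g(b) = sqrt(C1 + b^2)


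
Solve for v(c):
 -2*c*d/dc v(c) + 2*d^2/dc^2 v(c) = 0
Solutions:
 v(c) = C1 + C2*erfi(sqrt(2)*c/2)


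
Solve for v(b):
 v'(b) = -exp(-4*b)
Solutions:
 v(b) = C1 + exp(-4*b)/4


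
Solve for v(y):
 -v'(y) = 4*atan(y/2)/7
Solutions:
 v(y) = C1 - 4*y*atan(y/2)/7 + 4*log(y^2 + 4)/7


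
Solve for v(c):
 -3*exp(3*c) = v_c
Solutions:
 v(c) = C1 - exp(3*c)


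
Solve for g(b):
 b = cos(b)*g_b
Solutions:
 g(b) = C1 + Integral(b/cos(b), b)


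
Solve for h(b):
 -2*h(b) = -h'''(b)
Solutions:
 h(b) = C3*exp(2^(1/3)*b) + (C1*sin(2^(1/3)*sqrt(3)*b/2) + C2*cos(2^(1/3)*sqrt(3)*b/2))*exp(-2^(1/3)*b/2)


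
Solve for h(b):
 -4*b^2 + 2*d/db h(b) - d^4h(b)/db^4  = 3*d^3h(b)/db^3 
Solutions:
 h(b) = C1 + 2*b^3/3 + 6*b + (C2 + C3*exp(-sqrt(3)*b) + C4*exp(sqrt(3)*b))*exp(-b)


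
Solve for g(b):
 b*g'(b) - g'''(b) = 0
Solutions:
 g(b) = C1 + Integral(C2*airyai(b) + C3*airybi(b), b)


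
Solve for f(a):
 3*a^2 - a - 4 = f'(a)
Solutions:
 f(a) = C1 + a^3 - a^2/2 - 4*a


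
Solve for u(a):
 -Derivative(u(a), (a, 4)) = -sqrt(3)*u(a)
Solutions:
 u(a) = C1*exp(-3^(1/8)*a) + C2*exp(3^(1/8)*a) + C3*sin(3^(1/8)*a) + C4*cos(3^(1/8)*a)


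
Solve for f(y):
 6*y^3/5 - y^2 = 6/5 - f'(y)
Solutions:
 f(y) = C1 - 3*y^4/10 + y^3/3 + 6*y/5


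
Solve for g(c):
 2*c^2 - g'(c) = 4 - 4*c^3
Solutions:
 g(c) = C1 + c^4 + 2*c^3/3 - 4*c


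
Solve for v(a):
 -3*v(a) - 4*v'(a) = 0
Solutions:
 v(a) = C1*exp(-3*a/4)


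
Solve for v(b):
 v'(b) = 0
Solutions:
 v(b) = C1


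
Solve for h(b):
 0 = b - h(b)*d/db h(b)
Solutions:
 h(b) = -sqrt(C1 + b^2)
 h(b) = sqrt(C1 + b^2)


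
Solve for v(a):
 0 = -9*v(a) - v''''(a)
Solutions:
 v(a) = (C1*sin(sqrt(6)*a/2) + C2*cos(sqrt(6)*a/2))*exp(-sqrt(6)*a/2) + (C3*sin(sqrt(6)*a/2) + C4*cos(sqrt(6)*a/2))*exp(sqrt(6)*a/2)


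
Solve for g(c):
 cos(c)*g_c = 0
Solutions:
 g(c) = C1


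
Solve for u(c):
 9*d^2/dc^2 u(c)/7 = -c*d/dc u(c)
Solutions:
 u(c) = C1 + C2*erf(sqrt(14)*c/6)


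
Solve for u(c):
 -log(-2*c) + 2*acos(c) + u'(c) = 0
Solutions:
 u(c) = C1 + c*log(-c) - 2*c*acos(c) - c + c*log(2) + 2*sqrt(1 - c^2)


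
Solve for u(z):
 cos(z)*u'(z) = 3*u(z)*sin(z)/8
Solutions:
 u(z) = C1/cos(z)^(3/8)


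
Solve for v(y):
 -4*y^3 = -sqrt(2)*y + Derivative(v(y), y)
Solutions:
 v(y) = C1 - y^4 + sqrt(2)*y^2/2


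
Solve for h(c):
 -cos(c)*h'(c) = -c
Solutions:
 h(c) = C1 + Integral(c/cos(c), c)


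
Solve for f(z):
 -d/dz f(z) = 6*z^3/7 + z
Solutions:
 f(z) = C1 - 3*z^4/14 - z^2/2


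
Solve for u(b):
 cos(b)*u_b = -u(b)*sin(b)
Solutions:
 u(b) = C1*cos(b)


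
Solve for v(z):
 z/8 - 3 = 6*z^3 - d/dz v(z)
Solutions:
 v(z) = C1 + 3*z^4/2 - z^2/16 + 3*z


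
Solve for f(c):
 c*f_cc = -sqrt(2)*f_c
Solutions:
 f(c) = C1 + C2*c^(1 - sqrt(2))


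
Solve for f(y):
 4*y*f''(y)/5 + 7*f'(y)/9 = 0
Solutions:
 f(y) = C1 + C2*y^(1/36)


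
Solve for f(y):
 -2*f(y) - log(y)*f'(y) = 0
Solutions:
 f(y) = C1*exp(-2*li(y))


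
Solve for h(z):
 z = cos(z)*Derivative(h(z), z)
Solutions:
 h(z) = C1 + Integral(z/cos(z), z)


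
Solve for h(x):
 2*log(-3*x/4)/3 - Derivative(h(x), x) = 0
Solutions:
 h(x) = C1 + 2*x*log(-x)/3 + 2*x*(-2*log(2) - 1 + log(3))/3


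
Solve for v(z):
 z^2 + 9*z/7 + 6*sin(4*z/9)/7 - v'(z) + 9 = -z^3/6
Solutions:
 v(z) = C1 + z^4/24 + z^3/3 + 9*z^2/14 + 9*z - 27*cos(4*z/9)/14


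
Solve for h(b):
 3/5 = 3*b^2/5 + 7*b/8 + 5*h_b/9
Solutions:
 h(b) = C1 - 9*b^3/25 - 63*b^2/80 + 27*b/25


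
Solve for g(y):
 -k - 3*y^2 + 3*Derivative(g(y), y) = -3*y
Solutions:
 g(y) = C1 + k*y/3 + y^3/3 - y^2/2


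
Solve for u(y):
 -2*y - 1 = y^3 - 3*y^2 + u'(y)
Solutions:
 u(y) = C1 - y^4/4 + y^3 - y^2 - y


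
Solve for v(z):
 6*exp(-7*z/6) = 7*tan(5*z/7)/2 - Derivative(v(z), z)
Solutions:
 v(z) = C1 + 49*log(tan(5*z/7)^2 + 1)/20 + 36*exp(-7*z/6)/7


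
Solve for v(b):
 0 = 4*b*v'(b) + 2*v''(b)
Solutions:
 v(b) = C1 + C2*erf(b)


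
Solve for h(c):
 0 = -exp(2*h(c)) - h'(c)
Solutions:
 h(c) = log(-sqrt(-1/(C1 - c))) - log(2)/2
 h(c) = log(-1/(C1 - c))/2 - log(2)/2


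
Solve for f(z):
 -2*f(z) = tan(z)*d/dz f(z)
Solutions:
 f(z) = C1/sin(z)^2


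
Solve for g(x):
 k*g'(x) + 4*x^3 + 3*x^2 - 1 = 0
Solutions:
 g(x) = C1 - x^4/k - x^3/k + x/k


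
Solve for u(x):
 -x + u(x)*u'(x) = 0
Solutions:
 u(x) = -sqrt(C1 + x^2)
 u(x) = sqrt(C1 + x^2)


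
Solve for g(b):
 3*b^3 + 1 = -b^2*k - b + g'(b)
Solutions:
 g(b) = C1 + 3*b^4/4 + b^3*k/3 + b^2/2 + b


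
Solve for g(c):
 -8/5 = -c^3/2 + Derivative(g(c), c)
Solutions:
 g(c) = C1 + c^4/8 - 8*c/5


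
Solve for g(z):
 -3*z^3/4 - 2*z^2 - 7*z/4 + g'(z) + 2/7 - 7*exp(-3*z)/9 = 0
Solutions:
 g(z) = C1 + 3*z^4/16 + 2*z^3/3 + 7*z^2/8 - 2*z/7 - 7*exp(-3*z)/27


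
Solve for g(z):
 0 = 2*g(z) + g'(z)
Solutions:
 g(z) = C1*exp(-2*z)


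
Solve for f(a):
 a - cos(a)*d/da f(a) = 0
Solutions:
 f(a) = C1 + Integral(a/cos(a), a)


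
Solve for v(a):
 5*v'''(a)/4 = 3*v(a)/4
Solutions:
 v(a) = C3*exp(3^(1/3)*5^(2/3)*a/5) + (C1*sin(3^(5/6)*5^(2/3)*a/10) + C2*cos(3^(5/6)*5^(2/3)*a/10))*exp(-3^(1/3)*5^(2/3)*a/10)


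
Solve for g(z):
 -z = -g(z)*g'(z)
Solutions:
 g(z) = -sqrt(C1 + z^2)
 g(z) = sqrt(C1 + z^2)


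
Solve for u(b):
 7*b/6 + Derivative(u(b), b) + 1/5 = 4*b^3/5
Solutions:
 u(b) = C1 + b^4/5 - 7*b^2/12 - b/5


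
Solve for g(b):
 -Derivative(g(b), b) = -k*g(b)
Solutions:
 g(b) = C1*exp(b*k)


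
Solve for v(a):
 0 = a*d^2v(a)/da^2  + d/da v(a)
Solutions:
 v(a) = C1 + C2*log(a)


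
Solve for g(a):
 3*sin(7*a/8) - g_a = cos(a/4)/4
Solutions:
 g(a) = C1 - sin(a/4) - 24*cos(7*a/8)/7


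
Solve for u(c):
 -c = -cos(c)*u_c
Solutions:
 u(c) = C1 + Integral(c/cos(c), c)


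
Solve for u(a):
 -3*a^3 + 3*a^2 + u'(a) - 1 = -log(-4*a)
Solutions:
 u(a) = C1 + 3*a^4/4 - a^3 - a*log(-a) + 2*a*(1 - log(2))


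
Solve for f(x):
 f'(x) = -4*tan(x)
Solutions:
 f(x) = C1 + 4*log(cos(x))


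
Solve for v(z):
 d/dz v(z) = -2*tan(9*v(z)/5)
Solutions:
 v(z) = -5*asin(C1*exp(-18*z/5))/9 + 5*pi/9
 v(z) = 5*asin(C1*exp(-18*z/5))/9


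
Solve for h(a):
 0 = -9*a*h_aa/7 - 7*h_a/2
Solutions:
 h(a) = C1 + C2/a^(31/18)


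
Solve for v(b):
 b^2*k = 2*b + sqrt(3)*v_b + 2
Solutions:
 v(b) = C1 + sqrt(3)*b^3*k/9 - sqrt(3)*b^2/3 - 2*sqrt(3)*b/3


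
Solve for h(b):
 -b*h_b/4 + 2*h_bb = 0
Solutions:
 h(b) = C1 + C2*erfi(b/4)


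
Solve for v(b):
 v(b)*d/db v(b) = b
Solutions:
 v(b) = -sqrt(C1 + b^2)
 v(b) = sqrt(C1 + b^2)


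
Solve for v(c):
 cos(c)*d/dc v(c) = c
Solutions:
 v(c) = C1 + Integral(c/cos(c), c)


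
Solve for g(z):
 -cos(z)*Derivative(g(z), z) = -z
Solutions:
 g(z) = C1 + Integral(z/cos(z), z)


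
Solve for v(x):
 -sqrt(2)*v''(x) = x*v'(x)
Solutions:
 v(x) = C1 + C2*erf(2^(1/4)*x/2)


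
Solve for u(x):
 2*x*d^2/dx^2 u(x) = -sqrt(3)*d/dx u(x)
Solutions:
 u(x) = C1 + C2*x^(1 - sqrt(3)/2)


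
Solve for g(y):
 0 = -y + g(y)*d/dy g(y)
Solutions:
 g(y) = -sqrt(C1 + y^2)
 g(y) = sqrt(C1 + y^2)


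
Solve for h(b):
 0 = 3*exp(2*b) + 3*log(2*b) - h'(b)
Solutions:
 h(b) = C1 + 3*b*log(b) + 3*b*(-1 + log(2)) + 3*exp(2*b)/2


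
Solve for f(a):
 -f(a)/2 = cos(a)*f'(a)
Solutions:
 f(a) = C1*(sin(a) - 1)^(1/4)/(sin(a) + 1)^(1/4)


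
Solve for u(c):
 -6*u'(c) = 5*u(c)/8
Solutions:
 u(c) = C1*exp(-5*c/48)


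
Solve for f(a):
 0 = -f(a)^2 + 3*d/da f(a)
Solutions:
 f(a) = -3/(C1 + a)


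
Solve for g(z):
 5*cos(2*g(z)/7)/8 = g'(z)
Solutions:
 -5*z/8 - 7*log(sin(2*g(z)/7) - 1)/4 + 7*log(sin(2*g(z)/7) + 1)/4 = C1


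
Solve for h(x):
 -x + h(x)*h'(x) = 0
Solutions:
 h(x) = -sqrt(C1 + x^2)
 h(x) = sqrt(C1 + x^2)


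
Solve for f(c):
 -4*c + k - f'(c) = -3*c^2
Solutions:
 f(c) = C1 + c^3 - 2*c^2 + c*k


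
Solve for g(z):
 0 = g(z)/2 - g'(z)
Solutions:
 g(z) = C1*exp(z/2)


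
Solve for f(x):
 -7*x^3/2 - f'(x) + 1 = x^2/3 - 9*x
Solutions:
 f(x) = C1 - 7*x^4/8 - x^3/9 + 9*x^2/2 + x


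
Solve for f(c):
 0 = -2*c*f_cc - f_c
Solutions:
 f(c) = C1 + C2*sqrt(c)


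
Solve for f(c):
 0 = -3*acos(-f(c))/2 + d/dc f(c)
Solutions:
 Integral(1/acos(-_y), (_y, f(c))) = C1 + 3*c/2


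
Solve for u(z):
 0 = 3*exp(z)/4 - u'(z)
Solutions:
 u(z) = C1 + 3*exp(z)/4


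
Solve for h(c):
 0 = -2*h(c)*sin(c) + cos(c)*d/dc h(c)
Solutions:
 h(c) = C1/cos(c)^2


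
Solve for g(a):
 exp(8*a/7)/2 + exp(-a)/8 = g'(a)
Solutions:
 g(a) = C1 + 7*exp(8*a/7)/16 - exp(-a)/8


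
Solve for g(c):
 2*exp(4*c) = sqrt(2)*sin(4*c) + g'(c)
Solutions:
 g(c) = C1 + exp(4*c)/2 + sqrt(2)*cos(4*c)/4


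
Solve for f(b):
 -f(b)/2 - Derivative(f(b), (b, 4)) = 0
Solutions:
 f(b) = (C1*sin(2^(1/4)*b/2) + C2*cos(2^(1/4)*b/2))*exp(-2^(1/4)*b/2) + (C3*sin(2^(1/4)*b/2) + C4*cos(2^(1/4)*b/2))*exp(2^(1/4)*b/2)


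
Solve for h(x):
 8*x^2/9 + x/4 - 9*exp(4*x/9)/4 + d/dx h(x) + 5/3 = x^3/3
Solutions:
 h(x) = C1 + x^4/12 - 8*x^3/27 - x^2/8 - 5*x/3 + 81*exp(4*x/9)/16


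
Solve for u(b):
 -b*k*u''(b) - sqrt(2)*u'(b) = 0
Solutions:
 u(b) = C1 + b^(((re(k) - sqrt(2))*re(k) + im(k)^2)/(re(k)^2 + im(k)^2))*(C2*sin(sqrt(2)*log(b)*Abs(im(k))/(re(k)^2 + im(k)^2)) + C3*cos(sqrt(2)*log(b)*im(k)/(re(k)^2 + im(k)^2)))


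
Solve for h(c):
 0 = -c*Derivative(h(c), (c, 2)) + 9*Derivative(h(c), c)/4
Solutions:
 h(c) = C1 + C2*c^(13/4)


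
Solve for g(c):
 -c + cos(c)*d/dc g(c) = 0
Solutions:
 g(c) = C1 + Integral(c/cos(c), c)


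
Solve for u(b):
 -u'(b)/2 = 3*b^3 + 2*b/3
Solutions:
 u(b) = C1 - 3*b^4/2 - 2*b^2/3


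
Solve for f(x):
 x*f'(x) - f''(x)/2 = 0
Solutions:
 f(x) = C1 + C2*erfi(x)


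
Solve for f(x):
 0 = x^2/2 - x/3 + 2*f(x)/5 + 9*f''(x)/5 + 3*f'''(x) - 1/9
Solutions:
 f(x) = C1*exp(x*(-6 + 3*3^(1/3)/(5*sqrt(31) + 28)^(1/3) + 3^(2/3)*(5*sqrt(31) + 28)^(1/3))/30)*sin(3^(1/6)*x*(-(5*sqrt(31) + 28)^(1/3) + 3^(2/3)/(5*sqrt(31) + 28)^(1/3))/10) + C2*exp(x*(-6 + 3*3^(1/3)/(5*sqrt(31) + 28)^(1/3) + 3^(2/3)*(5*sqrt(31) + 28)^(1/3))/30)*cos(3^(1/6)*x*(-(5*sqrt(31) + 28)^(1/3) + 3^(2/3)/(5*sqrt(31) + 28)^(1/3))/10) + C3*exp(-x*(3*3^(1/3)/(5*sqrt(31) + 28)^(1/3) + 3 + 3^(2/3)*(5*sqrt(31) + 28)^(1/3))/15) - 5*x^2/4 + 5*x/6 + 415/36


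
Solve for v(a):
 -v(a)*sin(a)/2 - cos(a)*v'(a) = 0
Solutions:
 v(a) = C1*sqrt(cos(a))


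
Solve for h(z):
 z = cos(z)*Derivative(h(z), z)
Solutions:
 h(z) = C1 + Integral(z/cos(z), z)


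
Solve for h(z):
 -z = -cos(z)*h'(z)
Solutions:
 h(z) = C1 + Integral(z/cos(z), z)


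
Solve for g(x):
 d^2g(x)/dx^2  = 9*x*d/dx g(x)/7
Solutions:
 g(x) = C1 + C2*erfi(3*sqrt(14)*x/14)


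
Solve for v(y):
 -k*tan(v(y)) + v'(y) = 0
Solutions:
 v(y) = pi - asin(C1*exp(k*y))
 v(y) = asin(C1*exp(k*y))


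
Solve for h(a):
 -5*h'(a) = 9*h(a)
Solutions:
 h(a) = C1*exp(-9*a/5)


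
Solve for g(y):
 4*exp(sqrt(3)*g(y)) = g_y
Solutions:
 g(y) = sqrt(3)*(2*log(-1/(C1 + 4*y)) - log(3))/6


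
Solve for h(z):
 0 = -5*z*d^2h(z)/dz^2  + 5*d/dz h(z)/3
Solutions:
 h(z) = C1 + C2*z^(4/3)


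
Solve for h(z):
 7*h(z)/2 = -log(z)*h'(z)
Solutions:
 h(z) = C1*exp(-7*li(z)/2)


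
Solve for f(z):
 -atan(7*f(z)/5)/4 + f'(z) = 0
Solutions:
 Integral(1/atan(7*_y/5), (_y, f(z))) = C1 + z/4


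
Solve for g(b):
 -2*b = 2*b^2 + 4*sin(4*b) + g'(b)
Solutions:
 g(b) = C1 - 2*b^3/3 - b^2 + cos(4*b)


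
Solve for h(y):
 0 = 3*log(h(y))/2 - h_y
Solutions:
 li(h(y)) = C1 + 3*y/2


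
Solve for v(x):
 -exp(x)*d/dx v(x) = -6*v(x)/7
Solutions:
 v(x) = C1*exp(-6*exp(-x)/7)


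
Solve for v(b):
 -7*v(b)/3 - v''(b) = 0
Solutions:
 v(b) = C1*sin(sqrt(21)*b/3) + C2*cos(sqrt(21)*b/3)


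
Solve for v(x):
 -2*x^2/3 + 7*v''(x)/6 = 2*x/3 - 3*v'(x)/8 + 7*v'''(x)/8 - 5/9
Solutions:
 v(x) = C1 + C2*exp(x*(14 - sqrt(385))/21) + C3*exp(x*(14 + sqrt(385))/21) + 16*x^3/27 - 376*x^2/81 + 26024*x/729


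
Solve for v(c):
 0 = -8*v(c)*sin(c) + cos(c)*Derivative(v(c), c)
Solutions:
 v(c) = C1/cos(c)^8


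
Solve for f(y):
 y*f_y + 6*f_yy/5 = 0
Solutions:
 f(y) = C1 + C2*erf(sqrt(15)*y/6)


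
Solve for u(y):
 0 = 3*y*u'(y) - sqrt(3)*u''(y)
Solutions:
 u(y) = C1 + C2*erfi(sqrt(2)*3^(1/4)*y/2)


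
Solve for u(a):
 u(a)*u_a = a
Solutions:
 u(a) = -sqrt(C1 + a^2)
 u(a) = sqrt(C1 + a^2)


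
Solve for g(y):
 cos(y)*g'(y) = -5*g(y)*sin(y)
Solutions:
 g(y) = C1*cos(y)^5


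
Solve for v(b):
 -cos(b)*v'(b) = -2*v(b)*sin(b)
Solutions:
 v(b) = C1/cos(b)^2


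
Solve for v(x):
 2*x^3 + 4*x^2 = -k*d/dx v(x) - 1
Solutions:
 v(x) = C1 - x^4/(2*k) - 4*x^3/(3*k) - x/k


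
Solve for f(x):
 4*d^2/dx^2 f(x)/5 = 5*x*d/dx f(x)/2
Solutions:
 f(x) = C1 + C2*erfi(5*x/4)


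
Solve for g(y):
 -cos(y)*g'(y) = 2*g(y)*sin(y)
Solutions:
 g(y) = C1*cos(y)^2


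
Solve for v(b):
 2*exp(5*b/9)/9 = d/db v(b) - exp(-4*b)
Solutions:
 v(b) = C1 + 2*exp(5*b/9)/5 - exp(-4*b)/4


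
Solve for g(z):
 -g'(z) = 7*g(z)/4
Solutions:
 g(z) = C1*exp(-7*z/4)


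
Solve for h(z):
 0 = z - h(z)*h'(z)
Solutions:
 h(z) = -sqrt(C1 + z^2)
 h(z) = sqrt(C1 + z^2)


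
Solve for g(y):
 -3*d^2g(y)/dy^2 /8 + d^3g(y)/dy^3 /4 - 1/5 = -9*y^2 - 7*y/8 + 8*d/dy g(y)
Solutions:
 g(y) = C1 + C2*exp(y*(3 - sqrt(521))/4) + C3*exp(y*(3 + sqrt(521))/4) + 3*y^3/8 + y^2/512 + 3697*y/81920


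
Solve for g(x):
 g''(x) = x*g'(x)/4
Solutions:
 g(x) = C1 + C2*erfi(sqrt(2)*x/4)


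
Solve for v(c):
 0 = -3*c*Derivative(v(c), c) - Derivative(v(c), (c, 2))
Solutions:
 v(c) = C1 + C2*erf(sqrt(6)*c/2)


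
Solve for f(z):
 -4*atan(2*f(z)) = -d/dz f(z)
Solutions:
 Integral(1/atan(2*_y), (_y, f(z))) = C1 + 4*z


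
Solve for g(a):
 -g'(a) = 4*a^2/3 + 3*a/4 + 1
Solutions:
 g(a) = C1 - 4*a^3/9 - 3*a^2/8 - a


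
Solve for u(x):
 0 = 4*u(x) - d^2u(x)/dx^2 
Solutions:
 u(x) = C1*exp(-2*x) + C2*exp(2*x)


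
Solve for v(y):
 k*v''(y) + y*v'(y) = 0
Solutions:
 v(y) = C1 + C2*sqrt(k)*erf(sqrt(2)*y*sqrt(1/k)/2)


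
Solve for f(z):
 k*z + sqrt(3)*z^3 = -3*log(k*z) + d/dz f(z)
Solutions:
 f(z) = C1 + k*z^2/2 + sqrt(3)*z^4/4 + 3*z*log(k*z) - 3*z


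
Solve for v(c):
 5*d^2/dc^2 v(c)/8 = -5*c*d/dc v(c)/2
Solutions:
 v(c) = C1 + C2*erf(sqrt(2)*c)


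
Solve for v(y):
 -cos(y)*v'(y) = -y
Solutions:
 v(y) = C1 + Integral(y/cos(y), y)


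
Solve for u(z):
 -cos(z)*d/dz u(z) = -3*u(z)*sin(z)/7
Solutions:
 u(z) = C1/cos(z)^(3/7)


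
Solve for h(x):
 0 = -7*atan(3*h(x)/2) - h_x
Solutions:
 Integral(1/atan(3*_y/2), (_y, h(x))) = C1 - 7*x


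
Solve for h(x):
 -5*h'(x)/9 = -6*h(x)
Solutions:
 h(x) = C1*exp(54*x/5)


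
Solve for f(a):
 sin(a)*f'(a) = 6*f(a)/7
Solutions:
 f(a) = C1*(cos(a) - 1)^(3/7)/(cos(a) + 1)^(3/7)


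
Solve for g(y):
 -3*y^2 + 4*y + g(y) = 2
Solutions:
 g(y) = 3*y^2 - 4*y + 2


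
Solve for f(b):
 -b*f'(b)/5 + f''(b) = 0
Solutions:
 f(b) = C1 + C2*erfi(sqrt(10)*b/10)


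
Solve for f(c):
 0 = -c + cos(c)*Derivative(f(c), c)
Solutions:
 f(c) = C1 + Integral(c/cos(c), c)


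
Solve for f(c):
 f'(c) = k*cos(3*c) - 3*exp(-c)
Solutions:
 f(c) = C1 + k*sin(3*c)/3 + 3*exp(-c)


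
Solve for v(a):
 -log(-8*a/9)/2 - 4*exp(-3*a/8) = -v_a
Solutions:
 v(a) = C1 + a*log(-a)/2 + a*(-log(3) - 1/2 + 3*log(2)/2) - 32*exp(-3*a/8)/3


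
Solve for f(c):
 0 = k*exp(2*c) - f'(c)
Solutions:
 f(c) = C1 + k*exp(2*c)/2


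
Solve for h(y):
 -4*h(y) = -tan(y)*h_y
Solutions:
 h(y) = C1*sin(y)^4


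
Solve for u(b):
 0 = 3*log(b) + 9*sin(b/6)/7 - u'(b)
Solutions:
 u(b) = C1 + 3*b*log(b) - 3*b - 54*cos(b/6)/7


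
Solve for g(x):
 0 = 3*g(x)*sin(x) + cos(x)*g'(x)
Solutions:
 g(x) = C1*cos(x)^3


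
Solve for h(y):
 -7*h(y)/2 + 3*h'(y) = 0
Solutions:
 h(y) = C1*exp(7*y/6)


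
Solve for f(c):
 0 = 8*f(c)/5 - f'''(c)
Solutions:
 f(c) = C3*exp(2*5^(2/3)*c/5) + (C1*sin(sqrt(3)*5^(2/3)*c/5) + C2*cos(sqrt(3)*5^(2/3)*c/5))*exp(-5^(2/3)*c/5)


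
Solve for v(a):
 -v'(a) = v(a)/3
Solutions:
 v(a) = C1*exp(-a/3)


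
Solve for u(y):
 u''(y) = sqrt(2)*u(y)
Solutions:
 u(y) = C1*exp(-2^(1/4)*y) + C2*exp(2^(1/4)*y)


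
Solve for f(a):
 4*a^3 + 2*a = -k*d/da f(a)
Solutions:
 f(a) = C1 - a^4/k - a^2/k


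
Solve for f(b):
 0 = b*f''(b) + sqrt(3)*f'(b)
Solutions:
 f(b) = C1 + C2*b^(1 - sqrt(3))


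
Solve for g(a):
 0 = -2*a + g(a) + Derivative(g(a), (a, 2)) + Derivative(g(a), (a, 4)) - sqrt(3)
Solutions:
 g(a) = 2*a + (C1*sin(sqrt(3)*a/2) + C2*cos(sqrt(3)*a/2))*exp(-a/2) + (C3*sin(sqrt(3)*a/2) + C4*cos(sqrt(3)*a/2))*exp(a/2) + sqrt(3)


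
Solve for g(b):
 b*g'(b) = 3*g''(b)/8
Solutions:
 g(b) = C1 + C2*erfi(2*sqrt(3)*b/3)


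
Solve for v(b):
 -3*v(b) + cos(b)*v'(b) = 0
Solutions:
 v(b) = C1*(sin(b) + 1)^(3/2)/(sin(b) - 1)^(3/2)


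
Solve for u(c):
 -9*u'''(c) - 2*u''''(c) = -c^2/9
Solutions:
 u(c) = C1 + C2*c + C3*c^2 + C4*exp(-9*c/2) + c^5/4860 - c^4/4374 + 4*c^3/19683


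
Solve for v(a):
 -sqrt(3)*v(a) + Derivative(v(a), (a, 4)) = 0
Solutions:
 v(a) = C1*exp(-3^(1/8)*a) + C2*exp(3^(1/8)*a) + C3*sin(3^(1/8)*a) + C4*cos(3^(1/8)*a)


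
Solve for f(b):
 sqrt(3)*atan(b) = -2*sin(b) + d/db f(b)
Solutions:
 f(b) = C1 + sqrt(3)*(b*atan(b) - log(b^2 + 1)/2) - 2*cos(b)


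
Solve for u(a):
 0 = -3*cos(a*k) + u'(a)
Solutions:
 u(a) = C1 + 3*sin(a*k)/k


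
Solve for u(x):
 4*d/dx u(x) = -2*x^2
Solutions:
 u(x) = C1 - x^3/6


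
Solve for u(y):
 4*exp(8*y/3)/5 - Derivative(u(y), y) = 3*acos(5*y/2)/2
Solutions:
 u(y) = C1 - 3*y*acos(5*y/2)/2 + 3*sqrt(4 - 25*y^2)/10 + 3*exp(8*y/3)/10


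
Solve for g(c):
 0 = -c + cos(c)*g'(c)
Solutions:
 g(c) = C1 + Integral(c/cos(c), c)


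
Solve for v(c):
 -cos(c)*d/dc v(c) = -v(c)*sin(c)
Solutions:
 v(c) = C1/cos(c)


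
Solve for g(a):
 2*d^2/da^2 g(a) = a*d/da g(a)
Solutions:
 g(a) = C1 + C2*erfi(a/2)


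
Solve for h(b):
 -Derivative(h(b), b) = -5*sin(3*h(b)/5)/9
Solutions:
 -5*b/9 + 5*log(cos(3*h(b)/5) - 1)/6 - 5*log(cos(3*h(b)/5) + 1)/6 = C1


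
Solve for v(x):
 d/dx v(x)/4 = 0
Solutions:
 v(x) = C1


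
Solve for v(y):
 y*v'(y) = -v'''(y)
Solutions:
 v(y) = C1 + Integral(C2*airyai(-y) + C3*airybi(-y), y)


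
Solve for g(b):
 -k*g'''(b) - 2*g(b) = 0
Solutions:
 g(b) = C1*exp(2^(1/3)*b*(-1/k)^(1/3)) + C2*exp(2^(1/3)*b*(-1/k)^(1/3)*(-1 + sqrt(3)*I)/2) + C3*exp(-2^(1/3)*b*(-1/k)^(1/3)*(1 + sqrt(3)*I)/2)


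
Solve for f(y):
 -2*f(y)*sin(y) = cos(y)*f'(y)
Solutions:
 f(y) = C1*cos(y)^2


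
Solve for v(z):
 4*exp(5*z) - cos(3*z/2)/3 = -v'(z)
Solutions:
 v(z) = C1 - 4*exp(5*z)/5 + 2*sin(3*z/2)/9


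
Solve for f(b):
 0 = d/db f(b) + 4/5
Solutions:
 f(b) = C1 - 4*b/5


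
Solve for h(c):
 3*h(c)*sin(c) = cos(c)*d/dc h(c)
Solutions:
 h(c) = C1/cos(c)^3


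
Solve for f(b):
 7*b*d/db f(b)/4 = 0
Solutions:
 f(b) = C1


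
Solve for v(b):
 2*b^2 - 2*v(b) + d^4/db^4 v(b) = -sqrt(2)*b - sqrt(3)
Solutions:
 v(b) = C1*exp(-2^(1/4)*b) + C2*exp(2^(1/4)*b) + C3*sin(2^(1/4)*b) + C4*cos(2^(1/4)*b) + b^2 + sqrt(2)*b/2 + sqrt(3)/2


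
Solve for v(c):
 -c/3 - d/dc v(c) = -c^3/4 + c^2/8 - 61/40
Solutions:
 v(c) = C1 + c^4/16 - c^3/24 - c^2/6 + 61*c/40


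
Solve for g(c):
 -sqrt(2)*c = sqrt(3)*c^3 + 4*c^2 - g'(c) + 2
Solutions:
 g(c) = C1 + sqrt(3)*c^4/4 + 4*c^3/3 + sqrt(2)*c^2/2 + 2*c


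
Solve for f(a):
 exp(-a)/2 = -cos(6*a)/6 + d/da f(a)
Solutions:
 f(a) = C1 + sin(6*a)/36 - exp(-a)/2


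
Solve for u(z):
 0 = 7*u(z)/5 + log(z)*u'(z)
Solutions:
 u(z) = C1*exp(-7*li(z)/5)


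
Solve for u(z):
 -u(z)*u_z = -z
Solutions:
 u(z) = -sqrt(C1 + z^2)
 u(z) = sqrt(C1 + z^2)


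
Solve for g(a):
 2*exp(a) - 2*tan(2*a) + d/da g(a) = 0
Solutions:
 g(a) = C1 - 2*exp(a) - log(cos(2*a))


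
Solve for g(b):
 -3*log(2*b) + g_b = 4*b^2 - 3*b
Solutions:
 g(b) = C1 + 4*b^3/3 - 3*b^2/2 + 3*b*log(b) - 3*b + 3*b*log(2)


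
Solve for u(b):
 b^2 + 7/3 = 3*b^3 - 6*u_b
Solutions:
 u(b) = C1 + b^4/8 - b^3/18 - 7*b/18


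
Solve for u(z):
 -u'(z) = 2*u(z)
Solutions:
 u(z) = C1*exp(-2*z)


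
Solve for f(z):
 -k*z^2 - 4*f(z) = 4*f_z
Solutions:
 f(z) = C1*exp(-z) - k*z^2/4 + k*z/2 - k/2


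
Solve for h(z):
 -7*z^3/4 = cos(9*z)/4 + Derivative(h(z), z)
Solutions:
 h(z) = C1 - 7*z^4/16 - sin(9*z)/36


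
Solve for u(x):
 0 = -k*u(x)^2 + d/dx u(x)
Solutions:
 u(x) = -1/(C1 + k*x)


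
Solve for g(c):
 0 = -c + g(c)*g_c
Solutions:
 g(c) = -sqrt(C1 + c^2)
 g(c) = sqrt(C1 + c^2)


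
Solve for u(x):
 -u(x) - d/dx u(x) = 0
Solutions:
 u(x) = C1*exp(-x)


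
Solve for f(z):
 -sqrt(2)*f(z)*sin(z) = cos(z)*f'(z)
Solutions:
 f(z) = C1*cos(z)^(sqrt(2))


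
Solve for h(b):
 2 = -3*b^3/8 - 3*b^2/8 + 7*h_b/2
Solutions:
 h(b) = C1 + 3*b^4/112 + b^3/28 + 4*b/7


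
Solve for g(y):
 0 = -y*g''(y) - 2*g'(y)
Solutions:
 g(y) = C1 + C2/y


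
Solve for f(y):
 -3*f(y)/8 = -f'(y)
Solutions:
 f(y) = C1*exp(3*y/8)


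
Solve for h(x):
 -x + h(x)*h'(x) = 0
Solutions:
 h(x) = -sqrt(C1 + x^2)
 h(x) = sqrt(C1 + x^2)


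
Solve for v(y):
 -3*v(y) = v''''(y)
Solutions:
 v(y) = (C1*sin(sqrt(2)*3^(1/4)*y/2) + C2*cos(sqrt(2)*3^(1/4)*y/2))*exp(-sqrt(2)*3^(1/4)*y/2) + (C3*sin(sqrt(2)*3^(1/4)*y/2) + C4*cos(sqrt(2)*3^(1/4)*y/2))*exp(sqrt(2)*3^(1/4)*y/2)


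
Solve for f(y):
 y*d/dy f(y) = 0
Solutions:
 f(y) = C1


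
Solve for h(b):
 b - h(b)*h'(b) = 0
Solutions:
 h(b) = -sqrt(C1 + b^2)
 h(b) = sqrt(C1 + b^2)


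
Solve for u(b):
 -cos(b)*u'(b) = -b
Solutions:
 u(b) = C1 + Integral(b/cos(b), b)


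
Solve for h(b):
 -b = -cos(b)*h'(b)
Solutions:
 h(b) = C1 + Integral(b/cos(b), b)


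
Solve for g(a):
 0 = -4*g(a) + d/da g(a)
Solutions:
 g(a) = C1*exp(4*a)


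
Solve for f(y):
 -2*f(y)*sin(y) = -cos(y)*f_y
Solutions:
 f(y) = C1/cos(y)^2


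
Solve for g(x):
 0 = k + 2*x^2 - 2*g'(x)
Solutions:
 g(x) = C1 + k*x/2 + x^3/3


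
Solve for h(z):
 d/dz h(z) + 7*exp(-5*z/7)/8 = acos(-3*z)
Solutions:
 h(z) = C1 + z*acos(-3*z) + sqrt(1 - 9*z^2)/3 + 49*exp(-5*z/7)/40


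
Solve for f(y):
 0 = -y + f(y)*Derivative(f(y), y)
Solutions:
 f(y) = -sqrt(C1 + y^2)
 f(y) = sqrt(C1 + y^2)


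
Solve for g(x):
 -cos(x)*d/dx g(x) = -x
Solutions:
 g(x) = C1 + Integral(x/cos(x), x)


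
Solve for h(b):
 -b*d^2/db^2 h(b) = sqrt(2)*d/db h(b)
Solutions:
 h(b) = C1 + C2*b^(1 - sqrt(2))


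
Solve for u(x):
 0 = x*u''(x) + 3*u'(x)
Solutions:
 u(x) = C1 + C2/x^2


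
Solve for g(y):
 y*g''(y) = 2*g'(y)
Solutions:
 g(y) = C1 + C2*y^3


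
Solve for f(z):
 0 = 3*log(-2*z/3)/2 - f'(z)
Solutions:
 f(z) = C1 + 3*z*log(-z)/2 + 3*z*(-log(3) - 1 + log(2))/2


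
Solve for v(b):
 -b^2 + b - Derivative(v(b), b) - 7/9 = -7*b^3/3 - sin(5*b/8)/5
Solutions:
 v(b) = C1 + 7*b^4/12 - b^3/3 + b^2/2 - 7*b/9 - 8*cos(5*b/8)/25


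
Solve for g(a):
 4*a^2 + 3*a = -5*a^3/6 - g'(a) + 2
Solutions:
 g(a) = C1 - 5*a^4/24 - 4*a^3/3 - 3*a^2/2 + 2*a


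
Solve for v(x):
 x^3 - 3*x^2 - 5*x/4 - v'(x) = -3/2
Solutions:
 v(x) = C1 + x^4/4 - x^3 - 5*x^2/8 + 3*x/2


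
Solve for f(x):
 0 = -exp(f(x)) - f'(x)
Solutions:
 f(x) = log(1/(C1 + x))


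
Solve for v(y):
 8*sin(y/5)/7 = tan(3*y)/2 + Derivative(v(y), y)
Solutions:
 v(y) = C1 + log(cos(3*y))/6 - 40*cos(y/5)/7


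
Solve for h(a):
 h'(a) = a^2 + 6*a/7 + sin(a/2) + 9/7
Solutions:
 h(a) = C1 + a^3/3 + 3*a^2/7 + 9*a/7 - 2*cos(a/2)


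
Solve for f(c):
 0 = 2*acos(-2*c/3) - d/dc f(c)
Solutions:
 f(c) = C1 + 2*c*acos(-2*c/3) + sqrt(9 - 4*c^2)


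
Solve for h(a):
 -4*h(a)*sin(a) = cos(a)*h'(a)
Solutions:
 h(a) = C1*cos(a)^4


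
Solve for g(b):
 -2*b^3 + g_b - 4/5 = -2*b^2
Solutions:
 g(b) = C1 + b^4/2 - 2*b^3/3 + 4*b/5


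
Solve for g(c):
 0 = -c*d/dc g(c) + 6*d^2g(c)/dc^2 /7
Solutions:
 g(c) = C1 + C2*erfi(sqrt(21)*c/6)


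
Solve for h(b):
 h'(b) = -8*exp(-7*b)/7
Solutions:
 h(b) = C1 + 8*exp(-7*b)/49


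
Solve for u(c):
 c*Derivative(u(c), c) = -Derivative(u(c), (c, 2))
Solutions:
 u(c) = C1 + C2*erf(sqrt(2)*c/2)


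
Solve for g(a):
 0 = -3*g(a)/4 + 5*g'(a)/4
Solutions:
 g(a) = C1*exp(3*a/5)


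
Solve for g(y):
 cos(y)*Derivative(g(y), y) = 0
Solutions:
 g(y) = C1


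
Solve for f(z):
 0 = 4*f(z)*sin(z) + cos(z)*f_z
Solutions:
 f(z) = C1*cos(z)^4


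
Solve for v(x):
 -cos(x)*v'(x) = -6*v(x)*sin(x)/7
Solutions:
 v(x) = C1/cos(x)^(6/7)


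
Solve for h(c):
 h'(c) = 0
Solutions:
 h(c) = C1


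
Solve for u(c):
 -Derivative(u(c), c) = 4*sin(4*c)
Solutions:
 u(c) = C1 + cos(4*c)


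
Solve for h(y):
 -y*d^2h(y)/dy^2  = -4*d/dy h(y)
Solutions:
 h(y) = C1 + C2*y^5


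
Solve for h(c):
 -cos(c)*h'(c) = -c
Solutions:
 h(c) = C1 + Integral(c/cos(c), c)


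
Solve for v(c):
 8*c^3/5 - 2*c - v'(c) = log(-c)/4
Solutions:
 v(c) = C1 + 2*c^4/5 - c^2 - c*log(-c)/4 + c/4


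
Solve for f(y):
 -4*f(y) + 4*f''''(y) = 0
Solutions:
 f(y) = C1*exp(-y) + C2*exp(y) + C3*sin(y) + C4*cos(y)


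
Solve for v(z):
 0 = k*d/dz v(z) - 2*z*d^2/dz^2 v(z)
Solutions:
 v(z) = C1 + z^(re(k)/2 + 1)*(C2*sin(log(z)*Abs(im(k))/2) + C3*cos(log(z)*im(k)/2))


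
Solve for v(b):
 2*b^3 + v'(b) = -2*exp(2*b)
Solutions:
 v(b) = C1 - b^4/2 - exp(2*b)


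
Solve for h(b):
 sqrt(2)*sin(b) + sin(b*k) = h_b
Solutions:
 h(b) = C1 - sqrt(2)*cos(b) - cos(b*k)/k


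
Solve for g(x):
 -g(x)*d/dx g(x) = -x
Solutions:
 g(x) = -sqrt(C1 + x^2)
 g(x) = sqrt(C1 + x^2)


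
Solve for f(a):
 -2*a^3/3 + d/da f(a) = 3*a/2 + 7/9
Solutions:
 f(a) = C1 + a^4/6 + 3*a^2/4 + 7*a/9


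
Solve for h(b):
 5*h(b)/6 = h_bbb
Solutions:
 h(b) = C3*exp(5^(1/3)*6^(2/3)*b/6) + (C1*sin(2^(2/3)*3^(1/6)*5^(1/3)*b/4) + C2*cos(2^(2/3)*3^(1/6)*5^(1/3)*b/4))*exp(-5^(1/3)*6^(2/3)*b/12)
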